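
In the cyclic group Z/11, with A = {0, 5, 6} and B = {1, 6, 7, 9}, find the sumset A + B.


Work in Z/11Z: reduce every sum a + b modulo 11.
Enumerate all 12 pairs:
a = 0: 0+1=1, 0+6=6, 0+7=7, 0+9=9
a = 5: 5+1=6, 5+6=0, 5+7=1, 5+9=3
a = 6: 6+1=7, 6+6=1, 6+7=2, 6+9=4
Distinct residues collected: {0, 1, 2, 3, 4, 6, 7, 9}
|A + B| = 8 (out of 11 total residues).

A + B = {0, 1, 2, 3, 4, 6, 7, 9}


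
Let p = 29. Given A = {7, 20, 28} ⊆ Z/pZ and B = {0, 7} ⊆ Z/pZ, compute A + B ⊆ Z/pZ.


Work in Z/29Z: reduce every sum a + b modulo 29.
Enumerate all 6 pairs:
a = 7: 7+0=7, 7+7=14
a = 20: 20+0=20, 20+7=27
a = 28: 28+0=28, 28+7=6
Distinct residues collected: {6, 7, 14, 20, 27, 28}
|A + B| = 6 (out of 29 total residues).

A + B = {6, 7, 14, 20, 27, 28}


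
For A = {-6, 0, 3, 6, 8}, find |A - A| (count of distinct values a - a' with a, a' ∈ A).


A - A = {a - a' : a, a' ∈ A}; |A| = 5.
Bounds: 2|A|-1 ≤ |A - A| ≤ |A|² - |A| + 1, i.e. 9 ≤ |A - A| ≤ 21.
Note: 0 ∈ A - A always (from a - a). The set is symmetric: if d ∈ A - A then -d ∈ A - A.
Enumerate nonzero differences d = a - a' with a > a' (then include -d):
Positive differences: {2, 3, 5, 6, 8, 9, 12, 14}
Full difference set: {0} ∪ (positive diffs) ∪ (negative diffs).
|A - A| = 1 + 2·8 = 17 (matches direct enumeration: 17).

|A - A| = 17


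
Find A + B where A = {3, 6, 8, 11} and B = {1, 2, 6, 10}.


A + B = {a + b : a ∈ A, b ∈ B}.
Enumerate all |A|·|B| = 4·4 = 16 pairs (a, b) and collect distinct sums.
a = 3: 3+1=4, 3+2=5, 3+6=9, 3+10=13
a = 6: 6+1=7, 6+2=8, 6+6=12, 6+10=16
a = 8: 8+1=9, 8+2=10, 8+6=14, 8+10=18
a = 11: 11+1=12, 11+2=13, 11+6=17, 11+10=21
Collecting distinct sums: A + B = {4, 5, 7, 8, 9, 10, 12, 13, 14, 16, 17, 18, 21}
|A + B| = 13

A + B = {4, 5, 7, 8, 9, 10, 12, 13, 14, 16, 17, 18, 21}


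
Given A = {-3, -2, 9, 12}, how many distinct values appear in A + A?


A + A = {a + a' : a, a' ∈ A}; |A| = 4.
General bounds: 2|A| - 1 ≤ |A + A| ≤ |A|(|A|+1)/2, i.e. 7 ≤ |A + A| ≤ 10.
Lower bound 2|A|-1 is attained iff A is an arithmetic progression.
Enumerate sums a + a' for a ≤ a' (symmetric, so this suffices):
a = -3: -3+-3=-6, -3+-2=-5, -3+9=6, -3+12=9
a = -2: -2+-2=-4, -2+9=7, -2+12=10
a = 9: 9+9=18, 9+12=21
a = 12: 12+12=24
Distinct sums: {-6, -5, -4, 6, 7, 9, 10, 18, 21, 24}
|A + A| = 10

|A + A| = 10


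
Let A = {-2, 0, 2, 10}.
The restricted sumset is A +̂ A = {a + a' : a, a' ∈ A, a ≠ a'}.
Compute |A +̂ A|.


Restricted sumset: A +̂ A = {a + a' : a ∈ A, a' ∈ A, a ≠ a'}.
Equivalently, take A + A and drop any sum 2a that is achievable ONLY as a + a for a ∈ A (i.e. sums representable only with equal summands).
Enumerate pairs (a, a') with a < a' (symmetric, so each unordered pair gives one sum; this covers all a ≠ a'):
  -2 + 0 = -2
  -2 + 2 = 0
  -2 + 10 = 8
  0 + 2 = 2
  0 + 10 = 10
  2 + 10 = 12
Collected distinct sums: {-2, 0, 2, 8, 10, 12}
|A +̂ A| = 6
(Reference bound: |A +̂ A| ≥ 2|A| - 3 for |A| ≥ 2, with |A| = 4 giving ≥ 5.)

|A +̂ A| = 6


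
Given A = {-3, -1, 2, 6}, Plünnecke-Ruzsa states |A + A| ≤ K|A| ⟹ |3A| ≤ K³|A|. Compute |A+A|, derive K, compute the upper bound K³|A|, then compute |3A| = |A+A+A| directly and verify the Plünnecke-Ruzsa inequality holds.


|A| = 4.
Step 1: Compute A + A by enumerating all 16 pairs.
A + A = {-6, -4, -2, -1, 1, 3, 4, 5, 8, 12}, so |A + A| = 10.
Step 2: Doubling constant K = |A + A|/|A| = 10/4 = 10/4 ≈ 2.5000.
Step 3: Plünnecke-Ruzsa gives |3A| ≤ K³·|A| = (2.5000)³ · 4 ≈ 62.5000.
Step 4: Compute 3A = A + A + A directly by enumerating all triples (a,b,c) ∈ A³; |3A| = 19.
Step 5: Check 19 ≤ 62.5000? Yes ✓.

K = 10/4, Plünnecke-Ruzsa bound K³|A| ≈ 62.5000, |3A| = 19, inequality holds.


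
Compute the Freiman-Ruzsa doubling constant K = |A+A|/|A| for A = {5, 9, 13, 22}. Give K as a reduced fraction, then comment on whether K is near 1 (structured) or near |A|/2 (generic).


|A| = 4.
Compute A + A by enumerating all 16 pairs.
A + A = {10, 14, 18, 22, 26, 27, 31, 35, 44}, so |A + A| = 9.
K = |A + A| / |A| = 9/4 (already in lowest terms) ≈ 2.2500.
Reference: AP of size 4 gives K = 7/4 ≈ 1.7500; a fully generic set of size 4 gives K ≈ 2.5000.

|A| = 4, |A + A| = 9, K = 9/4.


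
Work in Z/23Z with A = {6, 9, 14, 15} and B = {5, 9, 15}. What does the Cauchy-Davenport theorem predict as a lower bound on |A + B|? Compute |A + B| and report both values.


Cauchy-Davenport: |A + B| ≥ min(p, |A| + |B| - 1) for A, B nonempty in Z/pZ.
|A| = 4, |B| = 3, p = 23.
CD lower bound = min(23, 4 + 3 - 1) = min(23, 6) = 6.
Compute A + B mod 23 directly:
a = 6: 6+5=11, 6+9=15, 6+15=21
a = 9: 9+5=14, 9+9=18, 9+15=1
a = 14: 14+5=19, 14+9=0, 14+15=6
a = 15: 15+5=20, 15+9=1, 15+15=7
A + B = {0, 1, 6, 7, 11, 14, 15, 18, 19, 20, 21}, so |A + B| = 11.
Verify: 11 ≥ 6? Yes ✓.

CD lower bound = 6, actual |A + B| = 11.


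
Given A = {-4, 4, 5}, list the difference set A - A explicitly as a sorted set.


A - A = {a - a' : a, a' ∈ A}.
Compute a - a' for each ordered pair (a, a'):
a = -4: -4--4=0, -4-4=-8, -4-5=-9
a = 4: 4--4=8, 4-4=0, 4-5=-1
a = 5: 5--4=9, 5-4=1, 5-5=0
Collecting distinct values (and noting 0 appears from a-a):
A - A = {-9, -8, -1, 0, 1, 8, 9}
|A - A| = 7

A - A = {-9, -8, -1, 0, 1, 8, 9}


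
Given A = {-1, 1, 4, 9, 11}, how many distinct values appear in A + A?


A + A = {a + a' : a, a' ∈ A}; |A| = 5.
General bounds: 2|A| - 1 ≤ |A + A| ≤ |A|(|A|+1)/2, i.e. 9 ≤ |A + A| ≤ 15.
Lower bound 2|A|-1 is attained iff A is an arithmetic progression.
Enumerate sums a + a' for a ≤ a' (symmetric, so this suffices):
a = -1: -1+-1=-2, -1+1=0, -1+4=3, -1+9=8, -1+11=10
a = 1: 1+1=2, 1+4=5, 1+9=10, 1+11=12
a = 4: 4+4=8, 4+9=13, 4+11=15
a = 9: 9+9=18, 9+11=20
a = 11: 11+11=22
Distinct sums: {-2, 0, 2, 3, 5, 8, 10, 12, 13, 15, 18, 20, 22}
|A + A| = 13

|A + A| = 13


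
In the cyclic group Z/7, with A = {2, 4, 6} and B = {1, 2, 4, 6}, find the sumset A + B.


Work in Z/7Z: reduce every sum a + b modulo 7.
Enumerate all 12 pairs:
a = 2: 2+1=3, 2+2=4, 2+4=6, 2+6=1
a = 4: 4+1=5, 4+2=6, 4+4=1, 4+6=3
a = 6: 6+1=0, 6+2=1, 6+4=3, 6+6=5
Distinct residues collected: {0, 1, 3, 4, 5, 6}
|A + B| = 6 (out of 7 total residues).

A + B = {0, 1, 3, 4, 5, 6}


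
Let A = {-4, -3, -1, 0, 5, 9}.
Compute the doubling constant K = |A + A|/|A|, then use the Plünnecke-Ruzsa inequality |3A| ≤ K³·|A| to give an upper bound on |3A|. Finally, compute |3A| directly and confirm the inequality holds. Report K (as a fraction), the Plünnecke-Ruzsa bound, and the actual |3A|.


|A| = 6.
Step 1: Compute A + A by enumerating all 36 pairs.
A + A = {-8, -7, -6, -5, -4, -3, -2, -1, 0, 1, 2, 4, 5, 6, 8, 9, 10, 14, 18}, so |A + A| = 19.
Step 2: Doubling constant K = |A + A|/|A| = 19/6 = 19/6 ≈ 3.1667.
Step 3: Plünnecke-Ruzsa gives |3A| ≤ K³·|A| = (3.1667)³ · 6 ≈ 190.5278.
Step 4: Compute 3A = A + A + A directly by enumerating all triples (a,b,c) ∈ A³; |3A| = 32.
Step 5: Check 32 ≤ 190.5278? Yes ✓.

K = 19/6, Plünnecke-Ruzsa bound K³|A| ≈ 190.5278, |3A| = 32, inequality holds.


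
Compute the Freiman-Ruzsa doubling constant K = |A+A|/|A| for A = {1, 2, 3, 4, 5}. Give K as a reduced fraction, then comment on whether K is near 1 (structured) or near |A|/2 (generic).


|A| = 5.
Compute A + A by enumerating all 25 pairs.
A + A = {2, 3, 4, 5, 6, 7, 8, 9, 10}, so |A + A| = 9.
K = |A + A| / |A| = 9/5 (already in lowest terms) ≈ 1.8000.
Reference: AP of size 5 gives K = 9/5 ≈ 1.8000; a fully generic set of size 5 gives K ≈ 3.0000.

|A| = 5, |A + A| = 9, K = 9/5.


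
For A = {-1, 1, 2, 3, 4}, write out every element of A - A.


A - A = {a - a' : a, a' ∈ A}.
Compute a - a' for each ordered pair (a, a'):
a = -1: -1--1=0, -1-1=-2, -1-2=-3, -1-3=-4, -1-4=-5
a = 1: 1--1=2, 1-1=0, 1-2=-1, 1-3=-2, 1-4=-3
a = 2: 2--1=3, 2-1=1, 2-2=0, 2-3=-1, 2-4=-2
a = 3: 3--1=4, 3-1=2, 3-2=1, 3-3=0, 3-4=-1
a = 4: 4--1=5, 4-1=3, 4-2=2, 4-3=1, 4-4=0
Collecting distinct values (and noting 0 appears from a-a):
A - A = {-5, -4, -3, -2, -1, 0, 1, 2, 3, 4, 5}
|A - A| = 11

A - A = {-5, -4, -3, -2, -1, 0, 1, 2, 3, 4, 5}


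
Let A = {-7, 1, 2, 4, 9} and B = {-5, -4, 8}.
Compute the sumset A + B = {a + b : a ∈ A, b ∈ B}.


A + B = {a + b : a ∈ A, b ∈ B}.
Enumerate all |A|·|B| = 5·3 = 15 pairs (a, b) and collect distinct sums.
a = -7: -7+-5=-12, -7+-4=-11, -7+8=1
a = 1: 1+-5=-4, 1+-4=-3, 1+8=9
a = 2: 2+-5=-3, 2+-4=-2, 2+8=10
a = 4: 4+-5=-1, 4+-4=0, 4+8=12
a = 9: 9+-5=4, 9+-4=5, 9+8=17
Collecting distinct sums: A + B = {-12, -11, -4, -3, -2, -1, 0, 1, 4, 5, 9, 10, 12, 17}
|A + B| = 14

A + B = {-12, -11, -4, -3, -2, -1, 0, 1, 4, 5, 9, 10, 12, 17}


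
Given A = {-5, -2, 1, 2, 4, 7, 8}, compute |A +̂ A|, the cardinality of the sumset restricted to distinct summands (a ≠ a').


Restricted sumset: A +̂ A = {a + a' : a ∈ A, a' ∈ A, a ≠ a'}.
Equivalently, take A + A and drop any sum 2a that is achievable ONLY as a + a for a ∈ A (i.e. sums representable only with equal summands).
Enumerate pairs (a, a') with a < a' (symmetric, so each unordered pair gives one sum; this covers all a ≠ a'):
  -5 + -2 = -7
  -5 + 1 = -4
  -5 + 2 = -3
  -5 + 4 = -1
  -5 + 7 = 2
  -5 + 8 = 3
  -2 + 1 = -1
  -2 + 2 = 0
  -2 + 4 = 2
  -2 + 7 = 5
  -2 + 8 = 6
  1 + 2 = 3
  1 + 4 = 5
  1 + 7 = 8
  1 + 8 = 9
  2 + 4 = 6
  2 + 7 = 9
  2 + 8 = 10
  4 + 7 = 11
  4 + 8 = 12
  7 + 8 = 15
Collected distinct sums: {-7, -4, -3, -1, 0, 2, 3, 5, 6, 8, 9, 10, 11, 12, 15}
|A +̂ A| = 15
(Reference bound: |A +̂ A| ≥ 2|A| - 3 for |A| ≥ 2, with |A| = 7 giving ≥ 11.)

|A +̂ A| = 15


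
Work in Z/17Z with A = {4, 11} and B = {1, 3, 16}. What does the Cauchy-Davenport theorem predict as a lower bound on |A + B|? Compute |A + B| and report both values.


Cauchy-Davenport: |A + B| ≥ min(p, |A| + |B| - 1) for A, B nonempty in Z/pZ.
|A| = 2, |B| = 3, p = 17.
CD lower bound = min(17, 2 + 3 - 1) = min(17, 4) = 4.
Compute A + B mod 17 directly:
a = 4: 4+1=5, 4+3=7, 4+16=3
a = 11: 11+1=12, 11+3=14, 11+16=10
A + B = {3, 5, 7, 10, 12, 14}, so |A + B| = 6.
Verify: 6 ≥ 4? Yes ✓.

CD lower bound = 4, actual |A + B| = 6.


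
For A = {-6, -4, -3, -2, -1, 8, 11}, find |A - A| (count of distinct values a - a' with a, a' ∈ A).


A - A = {a - a' : a, a' ∈ A}; |A| = 7.
Bounds: 2|A|-1 ≤ |A - A| ≤ |A|² - |A| + 1, i.e. 13 ≤ |A - A| ≤ 43.
Note: 0 ∈ A - A always (from a - a). The set is symmetric: if d ∈ A - A then -d ∈ A - A.
Enumerate nonzero differences d = a - a' with a > a' (then include -d):
Positive differences: {1, 2, 3, 4, 5, 9, 10, 11, 12, 13, 14, 15, 17}
Full difference set: {0} ∪ (positive diffs) ∪ (negative diffs).
|A - A| = 1 + 2·13 = 27 (matches direct enumeration: 27).

|A - A| = 27


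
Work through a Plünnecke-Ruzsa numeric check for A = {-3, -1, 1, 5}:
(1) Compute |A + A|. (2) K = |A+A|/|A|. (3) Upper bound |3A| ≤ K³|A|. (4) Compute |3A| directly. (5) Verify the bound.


|A| = 4.
Step 1: Compute A + A by enumerating all 16 pairs.
A + A = {-6, -4, -2, 0, 2, 4, 6, 10}, so |A + A| = 8.
Step 2: Doubling constant K = |A + A|/|A| = 8/4 = 8/4 ≈ 2.0000.
Step 3: Plünnecke-Ruzsa gives |3A| ≤ K³·|A| = (2.0000)³ · 4 ≈ 32.0000.
Step 4: Compute 3A = A + A + A directly by enumerating all triples (a,b,c) ∈ A³; |3A| = 12.
Step 5: Check 12 ≤ 32.0000? Yes ✓.

K = 8/4, Plünnecke-Ruzsa bound K³|A| ≈ 32.0000, |3A| = 12, inequality holds.


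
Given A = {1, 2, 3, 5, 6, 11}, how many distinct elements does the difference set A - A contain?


A - A = {a - a' : a, a' ∈ A}; |A| = 6.
Bounds: 2|A|-1 ≤ |A - A| ≤ |A|² - |A| + 1, i.e. 11 ≤ |A - A| ≤ 31.
Note: 0 ∈ A - A always (from a - a). The set is symmetric: if d ∈ A - A then -d ∈ A - A.
Enumerate nonzero differences d = a - a' with a > a' (then include -d):
Positive differences: {1, 2, 3, 4, 5, 6, 8, 9, 10}
Full difference set: {0} ∪ (positive diffs) ∪ (negative diffs).
|A - A| = 1 + 2·9 = 19 (matches direct enumeration: 19).

|A - A| = 19


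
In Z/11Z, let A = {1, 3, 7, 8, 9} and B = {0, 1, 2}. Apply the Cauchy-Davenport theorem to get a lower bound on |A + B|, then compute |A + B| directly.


Cauchy-Davenport: |A + B| ≥ min(p, |A| + |B| - 1) for A, B nonempty in Z/pZ.
|A| = 5, |B| = 3, p = 11.
CD lower bound = min(11, 5 + 3 - 1) = min(11, 7) = 7.
Compute A + B mod 11 directly:
a = 1: 1+0=1, 1+1=2, 1+2=3
a = 3: 3+0=3, 3+1=4, 3+2=5
a = 7: 7+0=7, 7+1=8, 7+2=9
a = 8: 8+0=8, 8+1=9, 8+2=10
a = 9: 9+0=9, 9+1=10, 9+2=0
A + B = {0, 1, 2, 3, 4, 5, 7, 8, 9, 10}, so |A + B| = 10.
Verify: 10 ≥ 7? Yes ✓.

CD lower bound = 7, actual |A + B| = 10.


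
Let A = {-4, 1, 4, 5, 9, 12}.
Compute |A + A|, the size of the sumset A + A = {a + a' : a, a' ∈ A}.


A + A = {a + a' : a, a' ∈ A}; |A| = 6.
General bounds: 2|A| - 1 ≤ |A + A| ≤ |A|(|A|+1)/2, i.e. 11 ≤ |A + A| ≤ 21.
Lower bound 2|A|-1 is attained iff A is an arithmetic progression.
Enumerate sums a + a' for a ≤ a' (symmetric, so this suffices):
a = -4: -4+-4=-8, -4+1=-3, -4+4=0, -4+5=1, -4+9=5, -4+12=8
a = 1: 1+1=2, 1+4=5, 1+5=6, 1+9=10, 1+12=13
a = 4: 4+4=8, 4+5=9, 4+9=13, 4+12=16
a = 5: 5+5=10, 5+9=14, 5+12=17
a = 9: 9+9=18, 9+12=21
a = 12: 12+12=24
Distinct sums: {-8, -3, 0, 1, 2, 5, 6, 8, 9, 10, 13, 14, 16, 17, 18, 21, 24}
|A + A| = 17

|A + A| = 17


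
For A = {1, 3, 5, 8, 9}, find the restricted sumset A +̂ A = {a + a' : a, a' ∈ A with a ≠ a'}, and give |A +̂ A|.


Restricted sumset: A +̂ A = {a + a' : a ∈ A, a' ∈ A, a ≠ a'}.
Equivalently, take A + A and drop any sum 2a that is achievable ONLY as a + a for a ∈ A (i.e. sums representable only with equal summands).
Enumerate pairs (a, a') with a < a' (symmetric, so each unordered pair gives one sum; this covers all a ≠ a'):
  1 + 3 = 4
  1 + 5 = 6
  1 + 8 = 9
  1 + 9 = 10
  3 + 5 = 8
  3 + 8 = 11
  3 + 9 = 12
  5 + 8 = 13
  5 + 9 = 14
  8 + 9 = 17
Collected distinct sums: {4, 6, 8, 9, 10, 11, 12, 13, 14, 17}
|A +̂ A| = 10
(Reference bound: |A +̂ A| ≥ 2|A| - 3 for |A| ≥ 2, with |A| = 5 giving ≥ 7.)

|A +̂ A| = 10


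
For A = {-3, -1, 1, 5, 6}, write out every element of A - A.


A - A = {a - a' : a, a' ∈ A}.
Compute a - a' for each ordered pair (a, a'):
a = -3: -3--3=0, -3--1=-2, -3-1=-4, -3-5=-8, -3-6=-9
a = -1: -1--3=2, -1--1=0, -1-1=-2, -1-5=-6, -1-6=-7
a = 1: 1--3=4, 1--1=2, 1-1=0, 1-5=-4, 1-6=-5
a = 5: 5--3=8, 5--1=6, 5-1=4, 5-5=0, 5-6=-1
a = 6: 6--3=9, 6--1=7, 6-1=5, 6-5=1, 6-6=0
Collecting distinct values (and noting 0 appears from a-a):
A - A = {-9, -8, -7, -6, -5, -4, -2, -1, 0, 1, 2, 4, 5, 6, 7, 8, 9}
|A - A| = 17

A - A = {-9, -8, -7, -6, -5, -4, -2, -1, 0, 1, 2, 4, 5, 6, 7, 8, 9}


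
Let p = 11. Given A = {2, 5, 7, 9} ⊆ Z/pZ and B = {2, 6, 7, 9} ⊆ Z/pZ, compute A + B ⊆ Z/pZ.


Work in Z/11Z: reduce every sum a + b modulo 11.
Enumerate all 16 pairs:
a = 2: 2+2=4, 2+6=8, 2+7=9, 2+9=0
a = 5: 5+2=7, 5+6=0, 5+7=1, 5+9=3
a = 7: 7+2=9, 7+6=2, 7+7=3, 7+9=5
a = 9: 9+2=0, 9+6=4, 9+7=5, 9+9=7
Distinct residues collected: {0, 1, 2, 3, 4, 5, 7, 8, 9}
|A + B| = 9 (out of 11 total residues).

A + B = {0, 1, 2, 3, 4, 5, 7, 8, 9}


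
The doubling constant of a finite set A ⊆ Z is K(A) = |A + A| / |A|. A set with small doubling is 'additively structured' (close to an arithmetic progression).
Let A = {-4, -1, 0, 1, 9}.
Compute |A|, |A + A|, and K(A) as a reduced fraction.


|A| = 5.
Compute A + A by enumerating all 25 pairs.
A + A = {-8, -5, -4, -3, -2, -1, 0, 1, 2, 5, 8, 9, 10, 18}, so |A + A| = 14.
K = |A + A| / |A| = 14/5 (already in lowest terms) ≈ 2.8000.
Reference: AP of size 5 gives K = 9/5 ≈ 1.8000; a fully generic set of size 5 gives K ≈ 3.0000.

|A| = 5, |A + A| = 14, K = 14/5.


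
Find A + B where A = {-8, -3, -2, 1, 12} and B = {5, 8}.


A + B = {a + b : a ∈ A, b ∈ B}.
Enumerate all |A|·|B| = 5·2 = 10 pairs (a, b) and collect distinct sums.
a = -8: -8+5=-3, -8+8=0
a = -3: -3+5=2, -3+8=5
a = -2: -2+5=3, -2+8=6
a = 1: 1+5=6, 1+8=9
a = 12: 12+5=17, 12+8=20
Collecting distinct sums: A + B = {-3, 0, 2, 3, 5, 6, 9, 17, 20}
|A + B| = 9

A + B = {-3, 0, 2, 3, 5, 6, 9, 17, 20}


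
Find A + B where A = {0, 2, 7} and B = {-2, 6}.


A + B = {a + b : a ∈ A, b ∈ B}.
Enumerate all |A|·|B| = 3·2 = 6 pairs (a, b) and collect distinct sums.
a = 0: 0+-2=-2, 0+6=6
a = 2: 2+-2=0, 2+6=8
a = 7: 7+-2=5, 7+6=13
Collecting distinct sums: A + B = {-2, 0, 5, 6, 8, 13}
|A + B| = 6

A + B = {-2, 0, 5, 6, 8, 13}


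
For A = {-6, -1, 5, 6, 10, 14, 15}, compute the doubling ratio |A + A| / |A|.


|A| = 7.
Compute A + A by enumerating all 49 pairs.
A + A = {-12, -7, -2, -1, 0, 4, 5, 8, 9, 10, 11, 12, 13, 14, 15, 16, 19, 20, 21, 24, 25, 28, 29, 30}, so |A + A| = 24.
K = |A + A| / |A| = 24/7 (already in lowest terms) ≈ 3.4286.
Reference: AP of size 7 gives K = 13/7 ≈ 1.8571; a fully generic set of size 7 gives K ≈ 4.0000.

|A| = 7, |A + A| = 24, K = 24/7.


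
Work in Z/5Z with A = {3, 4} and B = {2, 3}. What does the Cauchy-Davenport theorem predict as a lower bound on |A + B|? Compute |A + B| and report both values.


Cauchy-Davenport: |A + B| ≥ min(p, |A| + |B| - 1) for A, B nonempty in Z/pZ.
|A| = 2, |B| = 2, p = 5.
CD lower bound = min(5, 2 + 2 - 1) = min(5, 3) = 3.
Compute A + B mod 5 directly:
a = 3: 3+2=0, 3+3=1
a = 4: 4+2=1, 4+3=2
A + B = {0, 1, 2}, so |A + B| = 3.
Verify: 3 ≥ 3? Yes ✓.

CD lower bound = 3, actual |A + B| = 3.


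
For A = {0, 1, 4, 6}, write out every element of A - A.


A - A = {a - a' : a, a' ∈ A}.
Compute a - a' for each ordered pair (a, a'):
a = 0: 0-0=0, 0-1=-1, 0-4=-4, 0-6=-6
a = 1: 1-0=1, 1-1=0, 1-4=-3, 1-6=-5
a = 4: 4-0=4, 4-1=3, 4-4=0, 4-6=-2
a = 6: 6-0=6, 6-1=5, 6-4=2, 6-6=0
Collecting distinct values (and noting 0 appears from a-a):
A - A = {-6, -5, -4, -3, -2, -1, 0, 1, 2, 3, 4, 5, 6}
|A - A| = 13

A - A = {-6, -5, -4, -3, -2, -1, 0, 1, 2, 3, 4, 5, 6}


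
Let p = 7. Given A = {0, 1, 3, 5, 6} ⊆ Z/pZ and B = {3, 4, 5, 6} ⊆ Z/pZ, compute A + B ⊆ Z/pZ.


Work in Z/7Z: reduce every sum a + b modulo 7.
Enumerate all 20 pairs:
a = 0: 0+3=3, 0+4=4, 0+5=5, 0+6=6
a = 1: 1+3=4, 1+4=5, 1+5=6, 1+6=0
a = 3: 3+3=6, 3+4=0, 3+5=1, 3+6=2
a = 5: 5+3=1, 5+4=2, 5+5=3, 5+6=4
a = 6: 6+3=2, 6+4=3, 6+5=4, 6+6=5
Distinct residues collected: {0, 1, 2, 3, 4, 5, 6}
|A + B| = 7 (out of 7 total residues).

A + B = {0, 1, 2, 3, 4, 5, 6}


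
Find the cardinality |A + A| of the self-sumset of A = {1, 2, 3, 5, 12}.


A + A = {a + a' : a, a' ∈ A}; |A| = 5.
General bounds: 2|A| - 1 ≤ |A + A| ≤ |A|(|A|+1)/2, i.e. 9 ≤ |A + A| ≤ 15.
Lower bound 2|A|-1 is attained iff A is an arithmetic progression.
Enumerate sums a + a' for a ≤ a' (symmetric, so this suffices):
a = 1: 1+1=2, 1+2=3, 1+3=4, 1+5=6, 1+12=13
a = 2: 2+2=4, 2+3=5, 2+5=7, 2+12=14
a = 3: 3+3=6, 3+5=8, 3+12=15
a = 5: 5+5=10, 5+12=17
a = 12: 12+12=24
Distinct sums: {2, 3, 4, 5, 6, 7, 8, 10, 13, 14, 15, 17, 24}
|A + A| = 13

|A + A| = 13


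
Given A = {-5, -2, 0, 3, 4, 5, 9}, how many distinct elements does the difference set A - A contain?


A - A = {a - a' : a, a' ∈ A}; |A| = 7.
Bounds: 2|A|-1 ≤ |A - A| ≤ |A|² - |A| + 1, i.e. 13 ≤ |A - A| ≤ 43.
Note: 0 ∈ A - A always (from a - a). The set is symmetric: if d ∈ A - A then -d ∈ A - A.
Enumerate nonzero differences d = a - a' with a > a' (then include -d):
Positive differences: {1, 2, 3, 4, 5, 6, 7, 8, 9, 10, 11, 14}
Full difference set: {0} ∪ (positive diffs) ∪ (negative diffs).
|A - A| = 1 + 2·12 = 25 (matches direct enumeration: 25).

|A - A| = 25


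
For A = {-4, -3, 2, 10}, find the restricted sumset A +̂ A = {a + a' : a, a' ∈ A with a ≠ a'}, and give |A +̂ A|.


Restricted sumset: A +̂ A = {a + a' : a ∈ A, a' ∈ A, a ≠ a'}.
Equivalently, take A + A and drop any sum 2a that is achievable ONLY as a + a for a ∈ A (i.e. sums representable only with equal summands).
Enumerate pairs (a, a') with a < a' (symmetric, so each unordered pair gives one sum; this covers all a ≠ a'):
  -4 + -3 = -7
  -4 + 2 = -2
  -4 + 10 = 6
  -3 + 2 = -1
  -3 + 10 = 7
  2 + 10 = 12
Collected distinct sums: {-7, -2, -1, 6, 7, 12}
|A +̂ A| = 6
(Reference bound: |A +̂ A| ≥ 2|A| - 3 for |A| ≥ 2, with |A| = 4 giving ≥ 5.)

|A +̂ A| = 6


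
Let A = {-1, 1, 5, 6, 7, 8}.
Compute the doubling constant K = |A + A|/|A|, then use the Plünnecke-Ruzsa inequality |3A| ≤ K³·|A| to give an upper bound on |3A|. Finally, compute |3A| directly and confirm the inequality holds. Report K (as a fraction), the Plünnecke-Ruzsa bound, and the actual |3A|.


|A| = 6.
Step 1: Compute A + A by enumerating all 36 pairs.
A + A = {-2, 0, 2, 4, 5, 6, 7, 8, 9, 10, 11, 12, 13, 14, 15, 16}, so |A + A| = 16.
Step 2: Doubling constant K = |A + A|/|A| = 16/6 = 16/6 ≈ 2.6667.
Step 3: Plünnecke-Ruzsa gives |3A| ≤ K³·|A| = (2.6667)³ · 6 ≈ 113.7778.
Step 4: Compute 3A = A + A + A directly by enumerating all triples (a,b,c) ∈ A³; |3A| = 25.
Step 5: Check 25 ≤ 113.7778? Yes ✓.

K = 16/6, Plünnecke-Ruzsa bound K³|A| ≈ 113.7778, |3A| = 25, inequality holds.


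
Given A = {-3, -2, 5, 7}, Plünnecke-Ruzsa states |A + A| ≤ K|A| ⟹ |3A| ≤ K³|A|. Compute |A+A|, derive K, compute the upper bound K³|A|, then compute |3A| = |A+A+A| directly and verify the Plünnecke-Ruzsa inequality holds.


|A| = 4.
Step 1: Compute A + A by enumerating all 16 pairs.
A + A = {-6, -5, -4, 2, 3, 4, 5, 10, 12, 14}, so |A + A| = 10.
Step 2: Doubling constant K = |A + A|/|A| = 10/4 = 10/4 ≈ 2.5000.
Step 3: Plünnecke-Ruzsa gives |3A| ≤ K³·|A| = (2.5000)³ · 4 ≈ 62.5000.
Step 4: Compute 3A = A + A + A directly by enumerating all triples (a,b,c) ∈ A³; |3A| = 19.
Step 5: Check 19 ≤ 62.5000? Yes ✓.

K = 10/4, Plünnecke-Ruzsa bound K³|A| ≈ 62.5000, |3A| = 19, inequality holds.


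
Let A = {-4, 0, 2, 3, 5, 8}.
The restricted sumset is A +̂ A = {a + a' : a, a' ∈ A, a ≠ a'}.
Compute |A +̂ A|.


Restricted sumset: A +̂ A = {a + a' : a ∈ A, a' ∈ A, a ≠ a'}.
Equivalently, take A + A and drop any sum 2a that is achievable ONLY as a + a for a ∈ A (i.e. sums representable only with equal summands).
Enumerate pairs (a, a') with a < a' (symmetric, so each unordered pair gives one sum; this covers all a ≠ a'):
  -4 + 0 = -4
  -4 + 2 = -2
  -4 + 3 = -1
  -4 + 5 = 1
  -4 + 8 = 4
  0 + 2 = 2
  0 + 3 = 3
  0 + 5 = 5
  0 + 8 = 8
  2 + 3 = 5
  2 + 5 = 7
  2 + 8 = 10
  3 + 5 = 8
  3 + 8 = 11
  5 + 8 = 13
Collected distinct sums: {-4, -2, -1, 1, 2, 3, 4, 5, 7, 8, 10, 11, 13}
|A +̂ A| = 13
(Reference bound: |A +̂ A| ≥ 2|A| - 3 for |A| ≥ 2, with |A| = 6 giving ≥ 9.)

|A +̂ A| = 13


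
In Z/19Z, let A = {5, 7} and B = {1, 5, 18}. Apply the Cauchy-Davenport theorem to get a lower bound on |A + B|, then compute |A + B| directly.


Cauchy-Davenport: |A + B| ≥ min(p, |A| + |B| - 1) for A, B nonempty in Z/pZ.
|A| = 2, |B| = 3, p = 19.
CD lower bound = min(19, 2 + 3 - 1) = min(19, 4) = 4.
Compute A + B mod 19 directly:
a = 5: 5+1=6, 5+5=10, 5+18=4
a = 7: 7+1=8, 7+5=12, 7+18=6
A + B = {4, 6, 8, 10, 12}, so |A + B| = 5.
Verify: 5 ≥ 4? Yes ✓.

CD lower bound = 4, actual |A + B| = 5.


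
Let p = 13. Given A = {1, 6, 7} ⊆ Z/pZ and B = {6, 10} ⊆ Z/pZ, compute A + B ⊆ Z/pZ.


Work in Z/13Z: reduce every sum a + b modulo 13.
Enumerate all 6 pairs:
a = 1: 1+6=7, 1+10=11
a = 6: 6+6=12, 6+10=3
a = 7: 7+6=0, 7+10=4
Distinct residues collected: {0, 3, 4, 7, 11, 12}
|A + B| = 6 (out of 13 total residues).

A + B = {0, 3, 4, 7, 11, 12}


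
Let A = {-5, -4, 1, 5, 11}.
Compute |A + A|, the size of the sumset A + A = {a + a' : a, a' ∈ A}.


A + A = {a + a' : a, a' ∈ A}; |A| = 5.
General bounds: 2|A| - 1 ≤ |A + A| ≤ |A|(|A|+1)/2, i.e. 9 ≤ |A + A| ≤ 15.
Lower bound 2|A|-1 is attained iff A is an arithmetic progression.
Enumerate sums a + a' for a ≤ a' (symmetric, so this suffices):
a = -5: -5+-5=-10, -5+-4=-9, -5+1=-4, -5+5=0, -5+11=6
a = -4: -4+-4=-8, -4+1=-3, -4+5=1, -4+11=7
a = 1: 1+1=2, 1+5=6, 1+11=12
a = 5: 5+5=10, 5+11=16
a = 11: 11+11=22
Distinct sums: {-10, -9, -8, -4, -3, 0, 1, 2, 6, 7, 10, 12, 16, 22}
|A + A| = 14

|A + A| = 14


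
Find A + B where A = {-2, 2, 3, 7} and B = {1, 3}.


A + B = {a + b : a ∈ A, b ∈ B}.
Enumerate all |A|·|B| = 4·2 = 8 pairs (a, b) and collect distinct sums.
a = -2: -2+1=-1, -2+3=1
a = 2: 2+1=3, 2+3=5
a = 3: 3+1=4, 3+3=6
a = 7: 7+1=8, 7+3=10
Collecting distinct sums: A + B = {-1, 1, 3, 4, 5, 6, 8, 10}
|A + B| = 8

A + B = {-1, 1, 3, 4, 5, 6, 8, 10}


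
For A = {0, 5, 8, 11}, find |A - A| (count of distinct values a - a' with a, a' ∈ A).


A - A = {a - a' : a, a' ∈ A}; |A| = 4.
Bounds: 2|A|-1 ≤ |A - A| ≤ |A|² - |A| + 1, i.e. 7 ≤ |A - A| ≤ 13.
Note: 0 ∈ A - A always (from a - a). The set is symmetric: if d ∈ A - A then -d ∈ A - A.
Enumerate nonzero differences d = a - a' with a > a' (then include -d):
Positive differences: {3, 5, 6, 8, 11}
Full difference set: {0} ∪ (positive diffs) ∪ (negative diffs).
|A - A| = 1 + 2·5 = 11 (matches direct enumeration: 11).

|A - A| = 11


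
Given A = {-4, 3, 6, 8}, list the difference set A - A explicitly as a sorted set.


A - A = {a - a' : a, a' ∈ A}.
Compute a - a' for each ordered pair (a, a'):
a = -4: -4--4=0, -4-3=-7, -4-6=-10, -4-8=-12
a = 3: 3--4=7, 3-3=0, 3-6=-3, 3-8=-5
a = 6: 6--4=10, 6-3=3, 6-6=0, 6-8=-2
a = 8: 8--4=12, 8-3=5, 8-6=2, 8-8=0
Collecting distinct values (and noting 0 appears from a-a):
A - A = {-12, -10, -7, -5, -3, -2, 0, 2, 3, 5, 7, 10, 12}
|A - A| = 13

A - A = {-12, -10, -7, -5, -3, -2, 0, 2, 3, 5, 7, 10, 12}


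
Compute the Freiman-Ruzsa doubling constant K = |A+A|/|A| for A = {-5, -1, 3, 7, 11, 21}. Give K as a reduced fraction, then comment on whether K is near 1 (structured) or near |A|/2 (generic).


|A| = 6.
Compute A + A by enumerating all 36 pairs.
A + A = {-10, -6, -2, 2, 6, 10, 14, 16, 18, 20, 22, 24, 28, 32, 42}, so |A + A| = 15.
K = |A + A| / |A| = 15/6 = 5/2 ≈ 2.5000.
Reference: AP of size 6 gives K = 11/6 ≈ 1.8333; a fully generic set of size 6 gives K ≈ 3.5000.

|A| = 6, |A + A| = 15, K = 15/6 = 5/2.


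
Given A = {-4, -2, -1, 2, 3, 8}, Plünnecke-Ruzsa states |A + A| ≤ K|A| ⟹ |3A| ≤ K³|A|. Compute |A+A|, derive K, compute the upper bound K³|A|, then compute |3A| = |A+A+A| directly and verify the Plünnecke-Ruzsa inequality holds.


|A| = 6.
Step 1: Compute A + A by enumerating all 36 pairs.
A + A = {-8, -6, -5, -4, -3, -2, -1, 0, 1, 2, 4, 5, 6, 7, 10, 11, 16}, so |A + A| = 17.
Step 2: Doubling constant K = |A + A|/|A| = 17/6 = 17/6 ≈ 2.8333.
Step 3: Plünnecke-Ruzsa gives |3A| ≤ K³·|A| = (2.8333)³ · 6 ≈ 136.4722.
Step 4: Compute 3A = A + A + A directly by enumerating all triples (a,b,c) ∈ A³; |3A| = 29.
Step 5: Check 29 ≤ 136.4722? Yes ✓.

K = 17/6, Plünnecke-Ruzsa bound K³|A| ≈ 136.4722, |3A| = 29, inequality holds.


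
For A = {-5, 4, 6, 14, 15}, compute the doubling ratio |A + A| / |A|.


|A| = 5.
Compute A + A by enumerating all 25 pairs.
A + A = {-10, -1, 1, 8, 9, 10, 12, 18, 19, 20, 21, 28, 29, 30}, so |A + A| = 14.
K = |A + A| / |A| = 14/5 (already in lowest terms) ≈ 2.8000.
Reference: AP of size 5 gives K = 9/5 ≈ 1.8000; a fully generic set of size 5 gives K ≈ 3.0000.

|A| = 5, |A + A| = 14, K = 14/5.


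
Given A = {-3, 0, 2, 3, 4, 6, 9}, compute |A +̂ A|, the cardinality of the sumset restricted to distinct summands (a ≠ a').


Restricted sumset: A +̂ A = {a + a' : a ∈ A, a' ∈ A, a ≠ a'}.
Equivalently, take A + A and drop any sum 2a that is achievable ONLY as a + a for a ∈ A (i.e. sums representable only with equal summands).
Enumerate pairs (a, a') with a < a' (symmetric, so each unordered pair gives one sum; this covers all a ≠ a'):
  -3 + 0 = -3
  -3 + 2 = -1
  -3 + 3 = 0
  -3 + 4 = 1
  -3 + 6 = 3
  -3 + 9 = 6
  0 + 2 = 2
  0 + 3 = 3
  0 + 4 = 4
  0 + 6 = 6
  0 + 9 = 9
  2 + 3 = 5
  2 + 4 = 6
  2 + 6 = 8
  2 + 9 = 11
  3 + 4 = 7
  3 + 6 = 9
  3 + 9 = 12
  4 + 6 = 10
  4 + 9 = 13
  6 + 9 = 15
Collected distinct sums: {-3, -1, 0, 1, 2, 3, 4, 5, 6, 7, 8, 9, 10, 11, 12, 13, 15}
|A +̂ A| = 17
(Reference bound: |A +̂ A| ≥ 2|A| - 3 for |A| ≥ 2, with |A| = 7 giving ≥ 11.)

|A +̂ A| = 17


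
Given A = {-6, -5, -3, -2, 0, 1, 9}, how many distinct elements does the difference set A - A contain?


A - A = {a - a' : a, a' ∈ A}; |A| = 7.
Bounds: 2|A|-1 ≤ |A - A| ≤ |A|² - |A| + 1, i.e. 13 ≤ |A - A| ≤ 43.
Note: 0 ∈ A - A always (from a - a). The set is symmetric: if d ∈ A - A then -d ∈ A - A.
Enumerate nonzero differences d = a - a' with a > a' (then include -d):
Positive differences: {1, 2, 3, 4, 5, 6, 7, 8, 9, 11, 12, 14, 15}
Full difference set: {0} ∪ (positive diffs) ∪ (negative diffs).
|A - A| = 1 + 2·13 = 27 (matches direct enumeration: 27).

|A - A| = 27


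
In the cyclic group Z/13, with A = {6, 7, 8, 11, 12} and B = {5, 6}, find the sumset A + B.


Work in Z/13Z: reduce every sum a + b modulo 13.
Enumerate all 10 pairs:
a = 6: 6+5=11, 6+6=12
a = 7: 7+5=12, 7+6=0
a = 8: 8+5=0, 8+6=1
a = 11: 11+5=3, 11+6=4
a = 12: 12+5=4, 12+6=5
Distinct residues collected: {0, 1, 3, 4, 5, 11, 12}
|A + B| = 7 (out of 13 total residues).

A + B = {0, 1, 3, 4, 5, 11, 12}


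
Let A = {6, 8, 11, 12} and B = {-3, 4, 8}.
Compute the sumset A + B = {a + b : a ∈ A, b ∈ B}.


A + B = {a + b : a ∈ A, b ∈ B}.
Enumerate all |A|·|B| = 4·3 = 12 pairs (a, b) and collect distinct sums.
a = 6: 6+-3=3, 6+4=10, 6+8=14
a = 8: 8+-3=5, 8+4=12, 8+8=16
a = 11: 11+-3=8, 11+4=15, 11+8=19
a = 12: 12+-3=9, 12+4=16, 12+8=20
Collecting distinct sums: A + B = {3, 5, 8, 9, 10, 12, 14, 15, 16, 19, 20}
|A + B| = 11

A + B = {3, 5, 8, 9, 10, 12, 14, 15, 16, 19, 20}


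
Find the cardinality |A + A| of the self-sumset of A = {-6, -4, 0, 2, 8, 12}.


A + A = {a + a' : a, a' ∈ A}; |A| = 6.
General bounds: 2|A| - 1 ≤ |A + A| ≤ |A|(|A|+1)/2, i.e. 11 ≤ |A + A| ≤ 21.
Lower bound 2|A|-1 is attained iff A is an arithmetic progression.
Enumerate sums a + a' for a ≤ a' (symmetric, so this suffices):
a = -6: -6+-6=-12, -6+-4=-10, -6+0=-6, -6+2=-4, -6+8=2, -6+12=6
a = -4: -4+-4=-8, -4+0=-4, -4+2=-2, -4+8=4, -4+12=8
a = 0: 0+0=0, 0+2=2, 0+8=8, 0+12=12
a = 2: 2+2=4, 2+8=10, 2+12=14
a = 8: 8+8=16, 8+12=20
a = 12: 12+12=24
Distinct sums: {-12, -10, -8, -6, -4, -2, 0, 2, 4, 6, 8, 10, 12, 14, 16, 20, 24}
|A + A| = 17

|A + A| = 17


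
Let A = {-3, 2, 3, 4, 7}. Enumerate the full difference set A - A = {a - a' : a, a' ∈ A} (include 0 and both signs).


A - A = {a - a' : a, a' ∈ A}.
Compute a - a' for each ordered pair (a, a'):
a = -3: -3--3=0, -3-2=-5, -3-3=-6, -3-4=-7, -3-7=-10
a = 2: 2--3=5, 2-2=0, 2-3=-1, 2-4=-2, 2-7=-5
a = 3: 3--3=6, 3-2=1, 3-3=0, 3-4=-1, 3-7=-4
a = 4: 4--3=7, 4-2=2, 4-3=1, 4-4=0, 4-7=-3
a = 7: 7--3=10, 7-2=5, 7-3=4, 7-4=3, 7-7=0
Collecting distinct values (and noting 0 appears from a-a):
A - A = {-10, -7, -6, -5, -4, -3, -2, -1, 0, 1, 2, 3, 4, 5, 6, 7, 10}
|A - A| = 17

A - A = {-10, -7, -6, -5, -4, -3, -2, -1, 0, 1, 2, 3, 4, 5, 6, 7, 10}


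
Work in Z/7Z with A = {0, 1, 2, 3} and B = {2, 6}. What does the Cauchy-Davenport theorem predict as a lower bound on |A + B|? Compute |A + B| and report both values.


Cauchy-Davenport: |A + B| ≥ min(p, |A| + |B| - 1) for A, B nonempty in Z/pZ.
|A| = 4, |B| = 2, p = 7.
CD lower bound = min(7, 4 + 2 - 1) = min(7, 5) = 5.
Compute A + B mod 7 directly:
a = 0: 0+2=2, 0+6=6
a = 1: 1+2=3, 1+6=0
a = 2: 2+2=4, 2+6=1
a = 3: 3+2=5, 3+6=2
A + B = {0, 1, 2, 3, 4, 5, 6}, so |A + B| = 7.
Verify: 7 ≥ 5? Yes ✓.

CD lower bound = 5, actual |A + B| = 7.


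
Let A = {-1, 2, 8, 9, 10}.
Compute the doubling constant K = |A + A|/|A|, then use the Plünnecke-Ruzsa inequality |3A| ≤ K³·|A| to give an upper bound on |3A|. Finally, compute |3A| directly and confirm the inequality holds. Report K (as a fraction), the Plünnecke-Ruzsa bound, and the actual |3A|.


|A| = 5.
Step 1: Compute A + A by enumerating all 25 pairs.
A + A = {-2, 1, 4, 7, 8, 9, 10, 11, 12, 16, 17, 18, 19, 20}, so |A + A| = 14.
Step 2: Doubling constant K = |A + A|/|A| = 14/5 = 14/5 ≈ 2.8000.
Step 3: Plünnecke-Ruzsa gives |3A| ≤ K³·|A| = (2.8000)³ · 5 ≈ 109.7600.
Step 4: Compute 3A = A + A + A directly by enumerating all triples (a,b,c) ∈ A³; |3A| = 27.
Step 5: Check 27 ≤ 109.7600? Yes ✓.

K = 14/5, Plünnecke-Ruzsa bound K³|A| ≈ 109.7600, |3A| = 27, inequality holds.


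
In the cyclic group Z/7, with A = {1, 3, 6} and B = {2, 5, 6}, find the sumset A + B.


Work in Z/7Z: reduce every sum a + b modulo 7.
Enumerate all 9 pairs:
a = 1: 1+2=3, 1+5=6, 1+6=0
a = 3: 3+2=5, 3+5=1, 3+6=2
a = 6: 6+2=1, 6+5=4, 6+6=5
Distinct residues collected: {0, 1, 2, 3, 4, 5, 6}
|A + B| = 7 (out of 7 total residues).

A + B = {0, 1, 2, 3, 4, 5, 6}


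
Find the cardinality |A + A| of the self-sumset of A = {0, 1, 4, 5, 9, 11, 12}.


A + A = {a + a' : a, a' ∈ A}; |A| = 7.
General bounds: 2|A| - 1 ≤ |A + A| ≤ |A|(|A|+1)/2, i.e. 13 ≤ |A + A| ≤ 28.
Lower bound 2|A|-1 is attained iff A is an arithmetic progression.
Enumerate sums a + a' for a ≤ a' (symmetric, so this suffices):
a = 0: 0+0=0, 0+1=1, 0+4=4, 0+5=5, 0+9=9, 0+11=11, 0+12=12
a = 1: 1+1=2, 1+4=5, 1+5=6, 1+9=10, 1+11=12, 1+12=13
a = 4: 4+4=8, 4+5=9, 4+9=13, 4+11=15, 4+12=16
a = 5: 5+5=10, 5+9=14, 5+11=16, 5+12=17
a = 9: 9+9=18, 9+11=20, 9+12=21
a = 11: 11+11=22, 11+12=23
a = 12: 12+12=24
Distinct sums: {0, 1, 2, 4, 5, 6, 8, 9, 10, 11, 12, 13, 14, 15, 16, 17, 18, 20, 21, 22, 23, 24}
|A + A| = 22

|A + A| = 22


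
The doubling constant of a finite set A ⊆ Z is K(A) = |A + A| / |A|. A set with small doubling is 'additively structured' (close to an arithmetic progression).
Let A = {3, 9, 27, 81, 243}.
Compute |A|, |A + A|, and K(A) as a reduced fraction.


|A| = 5.
Compute A + A by enumerating all 25 pairs.
A + A = {6, 12, 18, 30, 36, 54, 84, 90, 108, 162, 246, 252, 270, 324, 486}, so |A + A| = 15.
K = |A + A| / |A| = 15/5 = 3/1 ≈ 3.0000.
Reference: AP of size 5 gives K = 9/5 ≈ 1.8000; a fully generic set of size 5 gives K ≈ 3.0000.

|A| = 5, |A + A| = 15, K = 15/5 = 3/1.


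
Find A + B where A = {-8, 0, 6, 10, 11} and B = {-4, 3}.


A + B = {a + b : a ∈ A, b ∈ B}.
Enumerate all |A|·|B| = 5·2 = 10 pairs (a, b) and collect distinct sums.
a = -8: -8+-4=-12, -8+3=-5
a = 0: 0+-4=-4, 0+3=3
a = 6: 6+-4=2, 6+3=9
a = 10: 10+-4=6, 10+3=13
a = 11: 11+-4=7, 11+3=14
Collecting distinct sums: A + B = {-12, -5, -4, 2, 3, 6, 7, 9, 13, 14}
|A + B| = 10

A + B = {-12, -5, -4, 2, 3, 6, 7, 9, 13, 14}


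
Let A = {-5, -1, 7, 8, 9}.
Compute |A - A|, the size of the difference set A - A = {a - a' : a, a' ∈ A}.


A - A = {a - a' : a, a' ∈ A}; |A| = 5.
Bounds: 2|A|-1 ≤ |A - A| ≤ |A|² - |A| + 1, i.e. 9 ≤ |A - A| ≤ 21.
Note: 0 ∈ A - A always (from a - a). The set is symmetric: if d ∈ A - A then -d ∈ A - A.
Enumerate nonzero differences d = a - a' with a > a' (then include -d):
Positive differences: {1, 2, 4, 8, 9, 10, 12, 13, 14}
Full difference set: {0} ∪ (positive diffs) ∪ (negative diffs).
|A - A| = 1 + 2·9 = 19 (matches direct enumeration: 19).

|A - A| = 19


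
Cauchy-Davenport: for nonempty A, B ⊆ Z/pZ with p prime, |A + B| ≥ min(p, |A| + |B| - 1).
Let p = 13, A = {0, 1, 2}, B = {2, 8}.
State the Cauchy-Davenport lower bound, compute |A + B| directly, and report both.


Cauchy-Davenport: |A + B| ≥ min(p, |A| + |B| - 1) for A, B nonempty in Z/pZ.
|A| = 3, |B| = 2, p = 13.
CD lower bound = min(13, 3 + 2 - 1) = min(13, 4) = 4.
Compute A + B mod 13 directly:
a = 0: 0+2=2, 0+8=8
a = 1: 1+2=3, 1+8=9
a = 2: 2+2=4, 2+8=10
A + B = {2, 3, 4, 8, 9, 10}, so |A + B| = 6.
Verify: 6 ≥ 4? Yes ✓.

CD lower bound = 4, actual |A + B| = 6.


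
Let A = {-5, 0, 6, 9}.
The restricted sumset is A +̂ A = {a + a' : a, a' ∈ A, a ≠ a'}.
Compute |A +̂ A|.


Restricted sumset: A +̂ A = {a + a' : a ∈ A, a' ∈ A, a ≠ a'}.
Equivalently, take A + A and drop any sum 2a that is achievable ONLY as a + a for a ∈ A (i.e. sums representable only with equal summands).
Enumerate pairs (a, a') with a < a' (symmetric, so each unordered pair gives one sum; this covers all a ≠ a'):
  -5 + 0 = -5
  -5 + 6 = 1
  -5 + 9 = 4
  0 + 6 = 6
  0 + 9 = 9
  6 + 9 = 15
Collected distinct sums: {-5, 1, 4, 6, 9, 15}
|A +̂ A| = 6
(Reference bound: |A +̂ A| ≥ 2|A| - 3 for |A| ≥ 2, with |A| = 4 giving ≥ 5.)

|A +̂ A| = 6


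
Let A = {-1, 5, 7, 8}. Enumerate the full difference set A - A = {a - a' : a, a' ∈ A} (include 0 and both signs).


A - A = {a - a' : a, a' ∈ A}.
Compute a - a' for each ordered pair (a, a'):
a = -1: -1--1=0, -1-5=-6, -1-7=-8, -1-8=-9
a = 5: 5--1=6, 5-5=0, 5-7=-2, 5-8=-3
a = 7: 7--1=8, 7-5=2, 7-7=0, 7-8=-1
a = 8: 8--1=9, 8-5=3, 8-7=1, 8-8=0
Collecting distinct values (and noting 0 appears from a-a):
A - A = {-9, -8, -6, -3, -2, -1, 0, 1, 2, 3, 6, 8, 9}
|A - A| = 13

A - A = {-9, -8, -6, -3, -2, -1, 0, 1, 2, 3, 6, 8, 9}


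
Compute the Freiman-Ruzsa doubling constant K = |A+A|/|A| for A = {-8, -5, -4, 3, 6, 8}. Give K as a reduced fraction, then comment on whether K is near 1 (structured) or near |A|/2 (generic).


|A| = 6.
Compute A + A by enumerating all 36 pairs.
A + A = {-16, -13, -12, -10, -9, -8, -5, -2, -1, 0, 1, 2, 3, 4, 6, 9, 11, 12, 14, 16}, so |A + A| = 20.
K = |A + A| / |A| = 20/6 = 10/3 ≈ 3.3333.
Reference: AP of size 6 gives K = 11/6 ≈ 1.8333; a fully generic set of size 6 gives K ≈ 3.5000.

|A| = 6, |A + A| = 20, K = 20/6 = 10/3.


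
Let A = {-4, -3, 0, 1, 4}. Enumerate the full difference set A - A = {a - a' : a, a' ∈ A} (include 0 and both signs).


A - A = {a - a' : a, a' ∈ A}.
Compute a - a' for each ordered pair (a, a'):
a = -4: -4--4=0, -4--3=-1, -4-0=-4, -4-1=-5, -4-4=-8
a = -3: -3--4=1, -3--3=0, -3-0=-3, -3-1=-4, -3-4=-7
a = 0: 0--4=4, 0--3=3, 0-0=0, 0-1=-1, 0-4=-4
a = 1: 1--4=5, 1--3=4, 1-0=1, 1-1=0, 1-4=-3
a = 4: 4--4=8, 4--3=7, 4-0=4, 4-1=3, 4-4=0
Collecting distinct values (and noting 0 appears from a-a):
A - A = {-8, -7, -5, -4, -3, -1, 0, 1, 3, 4, 5, 7, 8}
|A - A| = 13

A - A = {-8, -7, -5, -4, -3, -1, 0, 1, 3, 4, 5, 7, 8}


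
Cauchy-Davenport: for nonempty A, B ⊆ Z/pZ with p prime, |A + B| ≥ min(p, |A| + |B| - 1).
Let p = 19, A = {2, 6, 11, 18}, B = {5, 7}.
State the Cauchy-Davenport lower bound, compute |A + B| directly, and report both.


Cauchy-Davenport: |A + B| ≥ min(p, |A| + |B| - 1) for A, B nonempty in Z/pZ.
|A| = 4, |B| = 2, p = 19.
CD lower bound = min(19, 4 + 2 - 1) = min(19, 5) = 5.
Compute A + B mod 19 directly:
a = 2: 2+5=7, 2+7=9
a = 6: 6+5=11, 6+7=13
a = 11: 11+5=16, 11+7=18
a = 18: 18+5=4, 18+7=6
A + B = {4, 6, 7, 9, 11, 13, 16, 18}, so |A + B| = 8.
Verify: 8 ≥ 5? Yes ✓.

CD lower bound = 5, actual |A + B| = 8.


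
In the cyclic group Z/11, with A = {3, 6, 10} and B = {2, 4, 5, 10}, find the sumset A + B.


Work in Z/11Z: reduce every sum a + b modulo 11.
Enumerate all 12 pairs:
a = 3: 3+2=5, 3+4=7, 3+5=8, 3+10=2
a = 6: 6+2=8, 6+4=10, 6+5=0, 6+10=5
a = 10: 10+2=1, 10+4=3, 10+5=4, 10+10=9
Distinct residues collected: {0, 1, 2, 3, 4, 5, 7, 8, 9, 10}
|A + B| = 10 (out of 11 total residues).

A + B = {0, 1, 2, 3, 4, 5, 7, 8, 9, 10}


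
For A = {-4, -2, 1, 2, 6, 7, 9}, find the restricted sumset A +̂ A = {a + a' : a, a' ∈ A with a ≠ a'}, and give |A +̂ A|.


Restricted sumset: A +̂ A = {a + a' : a ∈ A, a' ∈ A, a ≠ a'}.
Equivalently, take A + A and drop any sum 2a that is achievable ONLY as a + a for a ∈ A (i.e. sums representable only with equal summands).
Enumerate pairs (a, a') with a < a' (symmetric, so each unordered pair gives one sum; this covers all a ≠ a'):
  -4 + -2 = -6
  -4 + 1 = -3
  -4 + 2 = -2
  -4 + 6 = 2
  -4 + 7 = 3
  -4 + 9 = 5
  -2 + 1 = -1
  -2 + 2 = 0
  -2 + 6 = 4
  -2 + 7 = 5
  -2 + 9 = 7
  1 + 2 = 3
  1 + 6 = 7
  1 + 7 = 8
  1 + 9 = 10
  2 + 6 = 8
  2 + 7 = 9
  2 + 9 = 11
  6 + 7 = 13
  6 + 9 = 15
  7 + 9 = 16
Collected distinct sums: {-6, -3, -2, -1, 0, 2, 3, 4, 5, 7, 8, 9, 10, 11, 13, 15, 16}
|A +̂ A| = 17
(Reference bound: |A +̂ A| ≥ 2|A| - 3 for |A| ≥ 2, with |A| = 7 giving ≥ 11.)

|A +̂ A| = 17


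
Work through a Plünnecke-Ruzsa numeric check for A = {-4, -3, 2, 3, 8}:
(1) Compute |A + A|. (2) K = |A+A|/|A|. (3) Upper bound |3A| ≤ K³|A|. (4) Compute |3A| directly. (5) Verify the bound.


|A| = 5.
Step 1: Compute A + A by enumerating all 25 pairs.
A + A = {-8, -7, -6, -2, -1, 0, 4, 5, 6, 10, 11, 16}, so |A + A| = 12.
Step 2: Doubling constant K = |A + A|/|A| = 12/5 = 12/5 ≈ 2.4000.
Step 3: Plünnecke-Ruzsa gives |3A| ≤ K³·|A| = (2.4000)³ · 5 ≈ 69.1200.
Step 4: Compute 3A = A + A + A directly by enumerating all triples (a,b,c) ∈ A³; |3A| = 22.
Step 5: Check 22 ≤ 69.1200? Yes ✓.

K = 12/5, Plünnecke-Ruzsa bound K³|A| ≈ 69.1200, |3A| = 22, inequality holds.
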